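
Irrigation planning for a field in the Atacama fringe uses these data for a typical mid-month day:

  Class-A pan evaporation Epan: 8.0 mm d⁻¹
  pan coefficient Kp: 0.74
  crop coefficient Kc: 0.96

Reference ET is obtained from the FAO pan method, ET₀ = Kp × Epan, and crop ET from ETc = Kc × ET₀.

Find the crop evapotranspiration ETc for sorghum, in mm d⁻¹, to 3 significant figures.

ET₀ = 0.74 × 8.0 = 5.9200 mm/d
ETc = Kc × ET₀ = 0.96 × 5.9200 = 5.6832 mm/d

5.68 mm d⁻¹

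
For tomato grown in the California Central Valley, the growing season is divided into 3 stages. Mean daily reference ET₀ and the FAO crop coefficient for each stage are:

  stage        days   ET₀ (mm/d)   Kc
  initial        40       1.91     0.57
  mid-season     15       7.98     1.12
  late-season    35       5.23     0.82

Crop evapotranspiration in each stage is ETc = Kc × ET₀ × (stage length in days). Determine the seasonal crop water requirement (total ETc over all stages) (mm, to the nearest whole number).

initial: 0.57 × 1.91 × 40 = 43.55 mm
mid-season: 1.12 × 7.98 × 15 = 134.06 mm
late-season: 0.82 × 5.23 × 35 = 150.10 mm
Seasonal total = 327.71 mm

328 mm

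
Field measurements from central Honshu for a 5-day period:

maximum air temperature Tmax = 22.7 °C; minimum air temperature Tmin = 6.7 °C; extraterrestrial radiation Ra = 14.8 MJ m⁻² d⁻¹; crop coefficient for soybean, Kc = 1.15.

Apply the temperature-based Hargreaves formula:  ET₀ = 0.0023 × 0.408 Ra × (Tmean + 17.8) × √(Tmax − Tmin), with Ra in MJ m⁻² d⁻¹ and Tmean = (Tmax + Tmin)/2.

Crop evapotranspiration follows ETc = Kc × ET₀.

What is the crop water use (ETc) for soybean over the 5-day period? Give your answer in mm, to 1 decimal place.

Tmean = (22.7 + 6.7)/2 = 14.70 °C
0.408 Ra = 0.408 × 14.8 = 6.0384 mm/d equivalent
ET₀ = 0.0023 × 6.0384 × (14.70 + 17.8) × √16.0 = 0.0023 × 6.0384 × 32.50 × 4.0000 = 1.8055 mm/d
ETc = Kc × ET₀ = 1.15 × 1.8055 = 2.0763 mm/d
Over 5 days: 2.0763 × 5 = 10.382 mm

10.4 mm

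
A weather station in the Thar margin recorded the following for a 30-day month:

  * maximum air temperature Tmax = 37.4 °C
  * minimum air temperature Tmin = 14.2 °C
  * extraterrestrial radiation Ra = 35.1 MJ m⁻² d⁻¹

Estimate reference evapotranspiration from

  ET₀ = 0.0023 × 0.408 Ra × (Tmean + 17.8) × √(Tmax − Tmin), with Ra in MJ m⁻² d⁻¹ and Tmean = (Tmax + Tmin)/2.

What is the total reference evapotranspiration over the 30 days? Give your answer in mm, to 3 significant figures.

Tmean = (37.4 + 14.2)/2 = 25.80 °C
0.408 Ra = 0.408 × 35.1 = 14.3208 mm/d equivalent
ET₀ = 0.0023 × 14.3208 × (25.80 + 17.8) × √23.2 = 0.0023 × 14.3208 × 43.60 × 4.8166 = 6.9171 mm/d
Over 30 days: 6.9171 × 30 = 207.513 mm

208 mm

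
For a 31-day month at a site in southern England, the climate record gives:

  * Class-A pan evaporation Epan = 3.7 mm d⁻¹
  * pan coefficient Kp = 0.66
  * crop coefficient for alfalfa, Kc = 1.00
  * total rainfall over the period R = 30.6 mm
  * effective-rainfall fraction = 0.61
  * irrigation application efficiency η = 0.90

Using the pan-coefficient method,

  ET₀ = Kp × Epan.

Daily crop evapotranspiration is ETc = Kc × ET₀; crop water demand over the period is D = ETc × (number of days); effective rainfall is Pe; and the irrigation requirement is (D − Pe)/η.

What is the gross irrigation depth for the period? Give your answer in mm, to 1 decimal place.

63.4 mm

ET₀ = 0.66 × 3.7 = 2.4420 mm/d
ETc = Kc × ET₀ = 1.00 × 2.4420 = 2.4420 mm/d
Crop demand D = ETc × 31 d = 2.4420 × 31 = 75.702 mm
Pe = 0.61 × 30.6 = 18.666 mm
D − Pe = 75.702 − 18.666 = 57.036 mm
Gross irrigation = 57.036 / 0.90 = 63.373 mm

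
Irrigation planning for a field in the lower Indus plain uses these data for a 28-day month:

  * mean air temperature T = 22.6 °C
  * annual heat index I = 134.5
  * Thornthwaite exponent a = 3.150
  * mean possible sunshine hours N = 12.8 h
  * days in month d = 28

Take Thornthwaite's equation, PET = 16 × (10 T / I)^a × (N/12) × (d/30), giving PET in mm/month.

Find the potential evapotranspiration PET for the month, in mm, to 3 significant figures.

81.7 mm

10T/I = 10 × 22.6 / 134.5 = 1.6803
(10T/I)^a = 1.6803^3.150 = 5.1282
Uncorrected PET = 16 × 5.1282 = 82.051 mm
Correction = (N/12)(d/30) = (12.8/12)(28/30) = 0.9956
PET = 82.051 × 0.9956 = 81.690 mm/month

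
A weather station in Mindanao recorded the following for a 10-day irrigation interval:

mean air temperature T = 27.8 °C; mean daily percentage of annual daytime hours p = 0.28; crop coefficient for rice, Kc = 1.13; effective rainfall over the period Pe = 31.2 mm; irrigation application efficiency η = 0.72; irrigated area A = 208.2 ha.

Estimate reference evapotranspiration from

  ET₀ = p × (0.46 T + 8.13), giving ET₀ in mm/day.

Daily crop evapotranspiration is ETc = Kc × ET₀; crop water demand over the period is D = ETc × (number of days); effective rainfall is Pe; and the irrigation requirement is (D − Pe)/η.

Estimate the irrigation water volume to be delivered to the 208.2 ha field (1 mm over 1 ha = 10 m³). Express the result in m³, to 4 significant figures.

ET₀ = 0.28 × (0.46 × 27.8 + 8.13) = 0.28 × 20.918 = 5.8570 mm/d
ETc = Kc × ET₀ = 1.13 × 5.8570 = 6.6184 mm/d
Crop demand D = ETc × 10 d = 6.6184 × 10 = 66.184 mm
D − Pe = 66.184 − 31.2 = 34.984 mm
Gross irrigation = 34.984 / 0.72 = 48.589 mm
Volume = 48.589 mm × 208.2 ha × 10 = 101162.3 m³

101200 m³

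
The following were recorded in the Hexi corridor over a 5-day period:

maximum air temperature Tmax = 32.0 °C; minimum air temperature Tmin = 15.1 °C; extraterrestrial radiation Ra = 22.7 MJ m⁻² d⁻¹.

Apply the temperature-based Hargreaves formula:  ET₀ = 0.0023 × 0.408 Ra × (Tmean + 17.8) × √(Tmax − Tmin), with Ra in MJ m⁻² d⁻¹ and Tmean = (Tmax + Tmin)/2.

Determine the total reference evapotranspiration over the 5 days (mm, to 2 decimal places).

Tmean = (32.0 + 15.1)/2 = 23.55 °C
0.408 Ra = 0.408 × 22.7 = 9.2616 mm/d equivalent
ET₀ = 0.0023 × 9.2616 × (23.55 + 17.8) × √16.9 = 0.0023 × 9.2616 × 41.35 × 4.1110 = 3.6211 mm/d
Over 5 days: 3.6211 × 5 = 18.106 mm

18.11 mm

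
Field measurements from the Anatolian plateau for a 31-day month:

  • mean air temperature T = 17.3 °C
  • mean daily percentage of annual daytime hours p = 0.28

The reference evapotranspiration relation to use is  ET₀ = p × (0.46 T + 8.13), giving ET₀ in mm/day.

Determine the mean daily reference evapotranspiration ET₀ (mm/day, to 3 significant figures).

ET₀ = 0.28 × (0.46 × 17.3 + 8.13) = 0.28 × 16.088 = 4.5046 mm/d

4.50 mm/day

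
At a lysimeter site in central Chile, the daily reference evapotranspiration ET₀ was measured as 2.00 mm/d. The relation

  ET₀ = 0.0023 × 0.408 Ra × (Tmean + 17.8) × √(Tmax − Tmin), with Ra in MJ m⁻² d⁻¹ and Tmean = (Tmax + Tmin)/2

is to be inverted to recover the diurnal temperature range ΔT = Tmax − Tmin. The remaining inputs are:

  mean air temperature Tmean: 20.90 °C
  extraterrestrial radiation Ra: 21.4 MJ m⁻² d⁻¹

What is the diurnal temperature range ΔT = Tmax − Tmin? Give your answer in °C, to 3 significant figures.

6.62 °C

√ΔT = ET₀ / [0.0023 × 0.408 × Ra × (Tmean+17.8)] = 2.00 / (0.0023 × 8.7312 × 38.70) = 2.5735
ΔT = 2.5735² = 6.623 °C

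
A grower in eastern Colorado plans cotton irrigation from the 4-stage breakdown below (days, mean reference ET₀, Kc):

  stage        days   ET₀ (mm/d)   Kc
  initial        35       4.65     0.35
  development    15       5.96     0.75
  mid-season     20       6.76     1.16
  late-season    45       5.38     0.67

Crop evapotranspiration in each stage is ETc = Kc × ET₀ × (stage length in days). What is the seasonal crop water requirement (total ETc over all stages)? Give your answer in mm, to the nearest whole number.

443 mm

initial: 0.35 × 4.65 × 35 = 56.96 mm
development: 0.75 × 5.96 × 15 = 67.05 mm
mid-season: 1.16 × 6.76 × 20 = 156.83 mm
late-season: 0.67 × 5.38 × 45 = 162.21 mm
Seasonal total = 443.05 mm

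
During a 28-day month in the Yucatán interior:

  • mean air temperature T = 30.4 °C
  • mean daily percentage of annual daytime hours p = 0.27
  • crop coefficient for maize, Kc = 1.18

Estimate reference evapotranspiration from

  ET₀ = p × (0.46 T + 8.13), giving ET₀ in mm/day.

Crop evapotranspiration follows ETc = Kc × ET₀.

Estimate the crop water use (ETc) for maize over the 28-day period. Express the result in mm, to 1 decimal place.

ET₀ = 0.27 × (0.46 × 30.4 + 8.13) = 0.27 × 22.114 = 5.9708 mm/d
ETc = Kc × ET₀ = 1.18 × 5.9708 = 7.0455 mm/d
Over 28 days: 7.0455 × 28 = 197.274 mm

197.3 mm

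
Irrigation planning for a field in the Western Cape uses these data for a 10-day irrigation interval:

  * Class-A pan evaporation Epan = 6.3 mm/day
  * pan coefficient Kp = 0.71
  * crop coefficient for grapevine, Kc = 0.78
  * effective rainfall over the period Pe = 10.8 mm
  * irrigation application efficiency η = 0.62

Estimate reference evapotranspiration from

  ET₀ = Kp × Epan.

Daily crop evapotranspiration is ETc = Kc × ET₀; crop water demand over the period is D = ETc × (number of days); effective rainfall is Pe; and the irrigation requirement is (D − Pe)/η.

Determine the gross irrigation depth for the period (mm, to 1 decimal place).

ET₀ = 0.71 × 6.3 = 4.4730 mm/d
ETc = Kc × ET₀ = 0.78 × 4.4730 = 3.4889 mm/d
Crop demand D = ETc × 10 d = 3.4889 × 10 = 34.889 mm
D − Pe = 34.889 − 10.8 = 24.089 mm
Gross irrigation = 24.089 / 0.62 = 38.853 mm

38.9 mm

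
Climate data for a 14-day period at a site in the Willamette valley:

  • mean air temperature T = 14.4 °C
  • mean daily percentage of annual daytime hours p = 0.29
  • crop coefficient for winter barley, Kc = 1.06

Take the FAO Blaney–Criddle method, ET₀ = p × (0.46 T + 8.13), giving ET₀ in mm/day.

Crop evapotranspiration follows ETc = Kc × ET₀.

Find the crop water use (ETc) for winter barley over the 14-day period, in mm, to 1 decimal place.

63.5 mm

ET₀ = 0.29 × (0.46 × 14.4 + 8.13) = 0.29 × 14.754 = 4.2787 mm/d
ETc = Kc × ET₀ = 1.06 × 4.2787 = 4.5354 mm/d
Over 14 days: 4.5354 × 14 = 63.496 mm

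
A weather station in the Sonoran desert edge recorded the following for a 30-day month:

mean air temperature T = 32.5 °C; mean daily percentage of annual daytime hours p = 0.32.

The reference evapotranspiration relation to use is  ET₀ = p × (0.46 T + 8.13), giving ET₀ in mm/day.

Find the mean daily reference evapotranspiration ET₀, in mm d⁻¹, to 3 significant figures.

7.39 mm d⁻¹

ET₀ = 0.32 × (0.46 × 32.5 + 8.13) = 0.32 × 23.080 = 7.3856 mm/d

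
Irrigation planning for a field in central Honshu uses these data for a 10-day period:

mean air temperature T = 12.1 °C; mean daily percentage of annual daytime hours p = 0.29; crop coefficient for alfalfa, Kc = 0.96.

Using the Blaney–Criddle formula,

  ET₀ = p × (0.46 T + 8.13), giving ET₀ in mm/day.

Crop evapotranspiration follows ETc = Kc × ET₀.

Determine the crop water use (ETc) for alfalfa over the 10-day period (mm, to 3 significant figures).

ET₀ = 0.29 × (0.46 × 12.1 + 8.13) = 0.29 × 13.696 = 3.9718 mm/d
ETc = Kc × ET₀ = 0.96 × 3.9718 = 3.8129 mm/d
Over 10 days: 3.8129 × 10 = 38.129 mm

38.1 mm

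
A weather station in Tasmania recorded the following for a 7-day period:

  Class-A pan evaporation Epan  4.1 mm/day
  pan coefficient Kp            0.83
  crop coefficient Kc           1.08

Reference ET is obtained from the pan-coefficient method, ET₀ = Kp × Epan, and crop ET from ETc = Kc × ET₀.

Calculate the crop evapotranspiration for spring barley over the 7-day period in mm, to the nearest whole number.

ET₀ = 0.83 × 4.1 = 3.4030 mm/d
ETc = Kc × ET₀ = 1.08 × 3.4030 = 3.6752 mm/d
Over 7 days: 3.6752 × 7 = 25.726 mm

26 mm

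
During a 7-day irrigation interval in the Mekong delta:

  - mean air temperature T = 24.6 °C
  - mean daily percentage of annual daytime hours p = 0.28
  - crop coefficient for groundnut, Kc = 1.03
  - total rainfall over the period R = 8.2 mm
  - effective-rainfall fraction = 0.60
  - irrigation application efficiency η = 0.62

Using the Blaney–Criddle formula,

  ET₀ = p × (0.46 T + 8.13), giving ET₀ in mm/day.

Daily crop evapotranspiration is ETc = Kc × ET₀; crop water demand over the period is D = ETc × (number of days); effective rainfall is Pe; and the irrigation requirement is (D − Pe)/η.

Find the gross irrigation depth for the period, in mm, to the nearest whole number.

ET₀ = 0.28 × (0.46 × 24.6 + 8.13) = 0.28 × 19.446 = 5.4449 mm/d
ETc = Kc × ET₀ = 1.03 × 5.4449 = 5.6082 mm/d
Crop demand D = ETc × 7 d = 5.6082 × 7 = 39.257 mm
Pe = 0.60 × 8.2 = 4.920 mm
D − Pe = 39.257 − 4.920 = 34.337 mm
Gross irrigation = 34.337 / 0.62 = 55.382 mm

55 mm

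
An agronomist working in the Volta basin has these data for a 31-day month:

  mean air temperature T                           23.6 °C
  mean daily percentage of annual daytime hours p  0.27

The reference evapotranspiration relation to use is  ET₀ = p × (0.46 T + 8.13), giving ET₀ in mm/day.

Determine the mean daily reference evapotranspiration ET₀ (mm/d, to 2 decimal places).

ET₀ = 0.27 × (0.46 × 23.6 + 8.13) = 0.27 × 18.986 = 5.1262 mm/d

5.13 mm/d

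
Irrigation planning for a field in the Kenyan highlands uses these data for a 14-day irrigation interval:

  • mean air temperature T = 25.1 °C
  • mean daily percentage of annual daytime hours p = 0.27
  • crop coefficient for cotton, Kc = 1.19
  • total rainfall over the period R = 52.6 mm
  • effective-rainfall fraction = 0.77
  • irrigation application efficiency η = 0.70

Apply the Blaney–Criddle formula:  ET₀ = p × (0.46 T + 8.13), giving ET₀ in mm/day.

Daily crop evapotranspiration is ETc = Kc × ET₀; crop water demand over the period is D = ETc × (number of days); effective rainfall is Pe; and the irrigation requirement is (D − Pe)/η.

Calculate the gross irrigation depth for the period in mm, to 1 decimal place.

68.6 mm

ET₀ = 0.27 × (0.46 × 25.1 + 8.13) = 0.27 × 19.676 = 5.3125 mm/d
ETc = Kc × ET₀ = 1.19 × 5.3125 = 6.3219 mm/d
Crop demand D = ETc × 14 d = 6.3219 × 14 = 88.507 mm
Pe = 0.77 × 52.6 = 40.502 mm
D − Pe = 88.507 − 40.502 = 48.005 mm
Gross irrigation = 48.005 / 0.70 = 68.579 mm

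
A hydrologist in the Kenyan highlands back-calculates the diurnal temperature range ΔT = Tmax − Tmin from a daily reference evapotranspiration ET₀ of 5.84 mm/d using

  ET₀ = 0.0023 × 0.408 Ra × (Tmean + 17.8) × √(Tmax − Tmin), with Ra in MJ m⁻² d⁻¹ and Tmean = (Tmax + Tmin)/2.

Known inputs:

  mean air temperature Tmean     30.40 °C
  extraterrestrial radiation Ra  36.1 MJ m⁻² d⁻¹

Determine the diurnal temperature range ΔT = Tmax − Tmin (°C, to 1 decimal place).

√ΔT = ET₀ / [0.0023 × 0.408 × Ra × (Tmean+17.8)] = 5.84 / (0.0023 × 14.7288 × 48.20) = 3.5766
ΔT = 3.5766² = 12.792 °C

12.8 °C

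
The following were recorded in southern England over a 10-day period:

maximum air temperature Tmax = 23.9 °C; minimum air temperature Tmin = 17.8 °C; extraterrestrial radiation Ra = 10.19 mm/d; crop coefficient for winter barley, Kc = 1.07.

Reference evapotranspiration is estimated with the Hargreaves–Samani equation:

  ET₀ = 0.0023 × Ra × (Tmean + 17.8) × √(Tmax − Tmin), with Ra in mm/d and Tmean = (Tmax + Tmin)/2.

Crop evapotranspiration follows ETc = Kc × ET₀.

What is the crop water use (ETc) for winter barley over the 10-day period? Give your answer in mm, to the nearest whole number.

Tmean = (23.9 + 17.8)/2 = 20.85 °C
ET₀ = 0.0023 × 10.19 × (20.85 + 17.8) × √6.1 = 0.0023 × 10.19 × 38.65 × 2.4698 = 2.2372 mm/d
ETc = Kc × ET₀ = 1.07 × 2.2372 = 2.3938 mm/d
Over 10 days: 2.3938 × 10 = 23.938 mm

24 mm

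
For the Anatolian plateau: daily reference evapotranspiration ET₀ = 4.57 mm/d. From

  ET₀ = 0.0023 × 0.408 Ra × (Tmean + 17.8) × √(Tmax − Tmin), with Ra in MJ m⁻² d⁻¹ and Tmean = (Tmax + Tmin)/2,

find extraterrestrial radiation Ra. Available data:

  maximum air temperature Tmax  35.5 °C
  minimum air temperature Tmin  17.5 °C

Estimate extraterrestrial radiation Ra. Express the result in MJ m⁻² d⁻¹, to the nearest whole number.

26 MJ m⁻² d⁻¹

Tmean = (35.5+17.5)/2 = 26.50 °C; ΔT = 18.0
Ra = ET₀ / [0.0023 × 0.408 × (Tmean+17.8) × √ΔT]
   = 4.57 / (0.0023 × 0.408 × 44.30 × 4.2426) = 25.911 MJ m⁻² d⁻¹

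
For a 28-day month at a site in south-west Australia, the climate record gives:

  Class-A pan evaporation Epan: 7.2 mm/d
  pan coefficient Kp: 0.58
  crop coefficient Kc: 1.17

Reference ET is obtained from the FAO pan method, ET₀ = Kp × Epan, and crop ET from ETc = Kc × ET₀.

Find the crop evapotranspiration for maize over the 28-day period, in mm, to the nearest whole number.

ET₀ = 0.58 × 7.2 = 4.1760 mm/d
ETc = Kc × ET₀ = 1.17 × 4.1760 = 4.8859 mm/d
Over 28 days: 4.8859 × 28 = 136.805 mm

137 mm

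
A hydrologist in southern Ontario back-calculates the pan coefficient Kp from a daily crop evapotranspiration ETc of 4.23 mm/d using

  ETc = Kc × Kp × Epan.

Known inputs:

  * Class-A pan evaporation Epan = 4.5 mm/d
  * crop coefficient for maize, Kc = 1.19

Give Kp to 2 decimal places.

0.79

ETc = Kc × Kp × Epan  ⇒  Kp = ETc / (Kc × Epan)
Kp = 4.23 / (1.19 × 4.5) = 4.23 / 5.355 = 0.7899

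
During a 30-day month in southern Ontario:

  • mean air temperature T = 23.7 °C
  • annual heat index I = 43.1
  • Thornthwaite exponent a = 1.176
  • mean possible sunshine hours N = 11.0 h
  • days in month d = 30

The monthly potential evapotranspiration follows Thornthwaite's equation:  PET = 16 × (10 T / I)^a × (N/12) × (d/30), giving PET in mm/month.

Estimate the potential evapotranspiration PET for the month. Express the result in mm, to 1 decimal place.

108.9 mm

10T/I = 10 × 23.7 / 43.1 = 5.4988
(10T/I)^a = 5.4988^1.176 = 7.4226
Uncorrected PET = 16 × 7.4226 = 118.762 mm
Correction = (N/12)(d/30) = (11.0/12)(30/30) = 0.9167
PET = 118.762 × 0.9167 = 108.869 mm/month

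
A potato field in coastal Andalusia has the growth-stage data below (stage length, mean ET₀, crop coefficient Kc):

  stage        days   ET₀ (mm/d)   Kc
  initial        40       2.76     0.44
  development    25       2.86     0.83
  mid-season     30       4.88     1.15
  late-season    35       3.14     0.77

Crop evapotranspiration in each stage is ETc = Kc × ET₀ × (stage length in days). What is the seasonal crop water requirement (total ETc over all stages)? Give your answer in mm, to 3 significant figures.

initial: 0.44 × 2.76 × 40 = 48.58 mm
development: 0.83 × 2.86 × 25 = 59.35 mm
mid-season: 1.15 × 4.88 × 30 = 168.36 mm
late-season: 0.77 × 3.14 × 35 = 84.62 mm
Seasonal total = 360.91 mm

361 mm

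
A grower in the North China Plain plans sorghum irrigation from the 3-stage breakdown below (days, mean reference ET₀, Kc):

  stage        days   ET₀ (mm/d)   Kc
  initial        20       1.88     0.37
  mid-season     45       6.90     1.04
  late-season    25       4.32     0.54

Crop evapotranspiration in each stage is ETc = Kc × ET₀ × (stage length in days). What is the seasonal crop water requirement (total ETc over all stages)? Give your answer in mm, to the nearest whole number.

395 mm

initial: 0.37 × 1.88 × 20 = 13.91 mm
mid-season: 1.04 × 6.90 × 45 = 322.92 mm
late-season: 0.54 × 4.32 × 25 = 58.32 mm
Seasonal total = 395.15 mm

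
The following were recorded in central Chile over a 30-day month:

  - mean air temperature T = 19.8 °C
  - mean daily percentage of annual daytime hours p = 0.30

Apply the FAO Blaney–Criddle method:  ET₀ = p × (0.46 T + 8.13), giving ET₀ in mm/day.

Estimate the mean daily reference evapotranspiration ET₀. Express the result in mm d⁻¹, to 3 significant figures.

5.17 mm d⁻¹

ET₀ = 0.30 × (0.46 × 19.8 + 8.13) = 0.30 × 17.238 = 5.1714 mm/d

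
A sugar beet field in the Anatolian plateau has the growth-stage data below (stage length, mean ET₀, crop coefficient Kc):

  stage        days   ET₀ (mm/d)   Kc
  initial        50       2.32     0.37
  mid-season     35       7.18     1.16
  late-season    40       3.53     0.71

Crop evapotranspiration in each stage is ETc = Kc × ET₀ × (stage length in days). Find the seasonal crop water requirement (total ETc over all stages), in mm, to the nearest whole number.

initial: 0.37 × 2.32 × 50 = 42.92 mm
mid-season: 1.16 × 7.18 × 35 = 291.51 mm
late-season: 0.71 × 3.53 × 40 = 100.25 mm
Seasonal total = 434.68 mm

435 mm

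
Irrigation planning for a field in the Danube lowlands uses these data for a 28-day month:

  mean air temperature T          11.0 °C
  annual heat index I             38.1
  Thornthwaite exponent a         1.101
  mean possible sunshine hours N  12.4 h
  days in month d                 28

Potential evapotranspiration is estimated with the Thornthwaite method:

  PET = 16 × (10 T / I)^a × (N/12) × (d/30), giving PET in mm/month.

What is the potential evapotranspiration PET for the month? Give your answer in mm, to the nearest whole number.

50 mm

10T/I = 10 × 11.0 / 38.1 = 2.8871
(10T/I)^a = 2.8871^1.101 = 3.2134
Uncorrected PET = 16 × 3.2134 = 51.414 mm
Correction = (N/12)(d/30) = (12.4/12)(28/30) = 0.9644
PET = 51.414 × 0.9644 = 49.584 mm/month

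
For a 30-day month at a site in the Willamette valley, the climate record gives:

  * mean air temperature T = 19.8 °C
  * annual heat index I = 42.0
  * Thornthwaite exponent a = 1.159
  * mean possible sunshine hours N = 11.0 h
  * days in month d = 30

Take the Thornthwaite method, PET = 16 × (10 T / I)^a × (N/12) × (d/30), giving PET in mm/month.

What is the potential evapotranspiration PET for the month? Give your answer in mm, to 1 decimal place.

88.5 mm

10T/I = 10 × 19.8 / 42.0 = 4.7143
(10T/I)^a = 4.7143^1.159 = 6.0324
Uncorrected PET = 16 × 6.0324 = 96.518 mm
Correction = (N/12)(d/30) = (11.0/12)(30/30) = 0.9167
PET = 96.518 × 0.9167 = 88.478 mm/month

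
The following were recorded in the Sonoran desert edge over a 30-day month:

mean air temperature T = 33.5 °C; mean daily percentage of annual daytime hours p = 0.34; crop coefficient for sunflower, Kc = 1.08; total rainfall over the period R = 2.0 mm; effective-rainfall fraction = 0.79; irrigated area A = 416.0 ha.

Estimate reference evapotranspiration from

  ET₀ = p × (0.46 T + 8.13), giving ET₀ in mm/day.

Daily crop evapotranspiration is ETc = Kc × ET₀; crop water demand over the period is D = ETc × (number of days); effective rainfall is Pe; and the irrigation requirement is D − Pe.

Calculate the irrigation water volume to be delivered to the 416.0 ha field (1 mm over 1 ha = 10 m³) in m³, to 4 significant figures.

ET₀ = 0.34 × (0.46 × 33.5 + 8.13) = 0.34 × 23.540 = 8.0036 mm/d
ETc = Kc × ET₀ = 1.08 × 8.0036 = 8.6439 mm/d
Crop demand D = ETc × 30 d = 8.6439 × 30 = 259.317 mm
Pe = 0.79 × 2.0 = 1.580 mm
D − Pe = 259.317 − 1.580 = 257.737 mm
Volume = 257.737 mm × 416.0 ha × 10 = 1072185.9 m³

1072000 m³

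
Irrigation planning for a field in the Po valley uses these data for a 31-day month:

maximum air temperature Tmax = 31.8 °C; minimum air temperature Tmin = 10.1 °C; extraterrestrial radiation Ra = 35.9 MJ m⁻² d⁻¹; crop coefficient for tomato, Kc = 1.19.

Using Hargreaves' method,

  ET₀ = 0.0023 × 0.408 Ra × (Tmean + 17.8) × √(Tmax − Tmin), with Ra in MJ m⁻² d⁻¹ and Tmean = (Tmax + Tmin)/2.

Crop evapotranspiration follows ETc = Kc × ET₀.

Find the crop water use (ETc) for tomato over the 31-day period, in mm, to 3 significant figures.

Tmean = (31.8 + 10.1)/2 = 20.95 °C
0.408 Ra = 0.408 × 35.9 = 14.6472 mm/d equivalent
ET₀ = 0.0023 × 14.6472 × (20.95 + 17.8) × √21.7 = 0.0023 × 14.6472 × 38.75 × 4.6583 = 6.0811 mm/d
ETc = Kc × ET₀ = 1.19 × 6.0811 = 7.2365 mm/d
Over 31 days: 7.2365 × 31 = 224.332 mm

224 mm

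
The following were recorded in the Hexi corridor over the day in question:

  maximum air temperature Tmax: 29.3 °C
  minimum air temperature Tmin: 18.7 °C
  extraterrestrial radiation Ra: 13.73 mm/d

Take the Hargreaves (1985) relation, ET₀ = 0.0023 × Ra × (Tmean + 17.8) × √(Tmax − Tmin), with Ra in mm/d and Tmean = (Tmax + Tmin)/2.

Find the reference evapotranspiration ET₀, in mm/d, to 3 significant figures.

Tmean = (29.3 + 18.7)/2 = 24.00 °C
ET₀ = 0.0023 × 13.73 × (24.00 + 17.8) × √10.6 = 0.0023 × 13.73 × 41.80 × 3.2558 = 4.2977 mm/d

4.30 mm/d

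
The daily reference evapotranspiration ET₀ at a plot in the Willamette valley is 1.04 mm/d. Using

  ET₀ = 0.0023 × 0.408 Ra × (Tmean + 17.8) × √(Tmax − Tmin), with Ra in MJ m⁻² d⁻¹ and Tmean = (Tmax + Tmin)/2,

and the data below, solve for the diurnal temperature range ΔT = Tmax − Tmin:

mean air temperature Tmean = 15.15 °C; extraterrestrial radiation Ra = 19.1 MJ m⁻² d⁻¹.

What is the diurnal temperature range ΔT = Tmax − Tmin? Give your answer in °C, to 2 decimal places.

√ΔT = ET₀ / [0.0023 × 0.408 × Ra × (Tmean+17.8)] = 1.04 / (0.0023 × 7.7928 × 32.95) = 1.7610
ΔT = 1.7610² = 3.101 °C

3.10 °C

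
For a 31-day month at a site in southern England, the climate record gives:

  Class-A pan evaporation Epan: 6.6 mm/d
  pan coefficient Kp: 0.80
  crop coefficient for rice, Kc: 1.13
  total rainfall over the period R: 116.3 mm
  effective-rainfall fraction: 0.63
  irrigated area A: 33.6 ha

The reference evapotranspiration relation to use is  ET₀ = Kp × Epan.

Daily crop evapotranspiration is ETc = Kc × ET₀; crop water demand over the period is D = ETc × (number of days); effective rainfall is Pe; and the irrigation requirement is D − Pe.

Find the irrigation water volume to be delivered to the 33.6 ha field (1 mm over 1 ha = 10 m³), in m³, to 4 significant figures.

37530 m³

ET₀ = 0.80 × 6.6 = 5.2800 mm/d
ETc = Kc × ET₀ = 1.13 × 5.2800 = 5.9664 mm/d
Crop demand D = ETc × 31 d = 5.9664 × 31 = 184.958 mm
Pe = 0.63 × 116.3 = 73.269 mm
D − Pe = 184.958 − 73.269 = 111.689 mm
Volume = 111.689 mm × 33.6 ha × 10 = 37527.5 m³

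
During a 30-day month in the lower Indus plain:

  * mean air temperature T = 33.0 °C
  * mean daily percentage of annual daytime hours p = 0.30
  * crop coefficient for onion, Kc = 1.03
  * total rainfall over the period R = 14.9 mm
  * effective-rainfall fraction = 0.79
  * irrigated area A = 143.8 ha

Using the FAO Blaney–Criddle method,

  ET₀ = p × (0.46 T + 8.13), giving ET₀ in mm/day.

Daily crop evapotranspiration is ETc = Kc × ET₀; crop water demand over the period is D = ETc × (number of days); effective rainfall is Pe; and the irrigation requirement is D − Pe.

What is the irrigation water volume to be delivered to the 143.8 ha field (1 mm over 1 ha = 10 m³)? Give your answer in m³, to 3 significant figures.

294000 m³

ET₀ = 0.30 × (0.46 × 33.0 + 8.13) = 0.30 × 23.310 = 6.9930 mm/d
ETc = Kc × ET₀ = 1.03 × 6.9930 = 7.2028 mm/d
Crop demand D = ETc × 30 d = 7.2028 × 30 = 216.084 mm
Pe = 0.79 × 14.9 = 11.771 mm
D − Pe = 216.084 − 11.771 = 204.313 mm
Volume = 204.313 mm × 143.8 ha × 10 = 293802.1 m³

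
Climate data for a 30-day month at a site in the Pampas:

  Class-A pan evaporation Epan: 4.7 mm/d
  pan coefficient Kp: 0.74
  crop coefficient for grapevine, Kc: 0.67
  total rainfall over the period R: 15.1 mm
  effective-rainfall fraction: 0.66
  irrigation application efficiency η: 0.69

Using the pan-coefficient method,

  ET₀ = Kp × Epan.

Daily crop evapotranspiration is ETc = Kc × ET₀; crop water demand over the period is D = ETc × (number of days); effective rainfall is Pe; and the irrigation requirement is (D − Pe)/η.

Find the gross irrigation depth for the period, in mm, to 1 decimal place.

86.9 mm

ET₀ = 0.74 × 4.7 = 3.4780 mm/d
ETc = Kc × ET₀ = 0.67 × 3.4780 = 2.3303 mm/d
Crop demand D = ETc × 30 d = 2.3303 × 30 = 69.909 mm
Pe = 0.66 × 15.1 = 9.966 mm
D − Pe = 69.909 − 9.966 = 59.943 mm
Gross irrigation = 59.943 / 0.69 = 86.874 mm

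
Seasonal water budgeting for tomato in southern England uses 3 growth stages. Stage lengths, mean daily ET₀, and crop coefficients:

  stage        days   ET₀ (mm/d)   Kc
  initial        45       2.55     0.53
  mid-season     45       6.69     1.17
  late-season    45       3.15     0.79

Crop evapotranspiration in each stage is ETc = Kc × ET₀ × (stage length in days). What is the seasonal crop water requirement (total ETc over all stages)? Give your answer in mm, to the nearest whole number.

initial: 0.53 × 2.55 × 45 = 60.82 mm
mid-season: 1.17 × 6.69 × 45 = 352.23 mm
late-season: 0.79 × 3.15 × 45 = 111.98 mm
Seasonal total = 525.03 mm

525 mm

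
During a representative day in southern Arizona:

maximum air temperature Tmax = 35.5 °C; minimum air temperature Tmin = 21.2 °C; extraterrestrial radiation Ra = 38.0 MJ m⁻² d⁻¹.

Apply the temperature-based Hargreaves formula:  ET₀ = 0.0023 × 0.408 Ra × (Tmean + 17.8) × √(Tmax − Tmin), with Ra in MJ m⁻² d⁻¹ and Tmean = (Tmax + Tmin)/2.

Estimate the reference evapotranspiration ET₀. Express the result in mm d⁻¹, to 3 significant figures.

Tmean = (35.5 + 21.2)/2 = 28.35 °C
0.408 Ra = 0.408 × 38.0 = 15.5040 mm/d equivalent
ET₀ = 0.0023 × 15.5040 × (28.35 + 17.8) × √14.3 = 0.0023 × 15.5040 × 46.15 × 3.7815 = 6.2231 mm/d

6.22 mm d⁻¹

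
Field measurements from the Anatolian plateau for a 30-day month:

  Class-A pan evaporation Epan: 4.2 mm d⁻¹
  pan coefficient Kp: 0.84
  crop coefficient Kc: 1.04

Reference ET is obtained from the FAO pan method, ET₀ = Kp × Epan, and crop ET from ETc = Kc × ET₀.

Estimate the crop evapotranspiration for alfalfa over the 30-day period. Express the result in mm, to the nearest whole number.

ET₀ = 0.84 × 4.2 = 3.5280 mm/d
ETc = Kc × ET₀ = 1.04 × 3.5280 = 3.6691 mm/d
Over 30 days: 3.6691 × 30 = 110.073 mm

110 mm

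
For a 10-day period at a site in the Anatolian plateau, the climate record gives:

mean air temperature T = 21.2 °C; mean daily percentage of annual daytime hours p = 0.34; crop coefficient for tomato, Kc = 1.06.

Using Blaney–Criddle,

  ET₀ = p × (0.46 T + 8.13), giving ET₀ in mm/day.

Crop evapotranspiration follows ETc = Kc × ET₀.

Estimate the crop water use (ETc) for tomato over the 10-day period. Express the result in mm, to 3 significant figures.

ET₀ = 0.34 × (0.46 × 21.2 + 8.13) = 0.34 × 17.882 = 6.0799 mm/d
ETc = Kc × ET₀ = 1.06 × 6.0799 = 6.4447 mm/d
Over 10 days: 6.4447 × 10 = 64.447 mm

64.4 mm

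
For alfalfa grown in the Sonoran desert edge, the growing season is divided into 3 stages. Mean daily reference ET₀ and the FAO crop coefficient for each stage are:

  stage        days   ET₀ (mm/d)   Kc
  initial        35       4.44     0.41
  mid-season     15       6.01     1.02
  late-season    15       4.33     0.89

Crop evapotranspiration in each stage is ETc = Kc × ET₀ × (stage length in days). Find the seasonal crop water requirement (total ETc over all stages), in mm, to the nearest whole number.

initial: 0.41 × 4.44 × 35 = 63.71 mm
mid-season: 1.02 × 6.01 × 15 = 91.95 mm
late-season: 0.89 × 4.33 × 15 = 57.81 mm
Seasonal total = 213.47 mm

213 mm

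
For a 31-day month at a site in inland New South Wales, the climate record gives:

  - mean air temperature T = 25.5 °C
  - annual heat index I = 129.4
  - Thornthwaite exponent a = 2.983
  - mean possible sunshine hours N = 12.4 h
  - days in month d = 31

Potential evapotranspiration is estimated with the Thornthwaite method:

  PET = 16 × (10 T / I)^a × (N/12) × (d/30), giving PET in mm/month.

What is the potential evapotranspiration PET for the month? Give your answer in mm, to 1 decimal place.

10T/I = 10 × 25.5 / 129.4 = 1.9706
(10T/I)^a = 1.9706^2.983 = 7.5646
Uncorrected PET = 16 × 7.5646 = 121.034 mm
Correction = (N/12)(d/30) = (12.4/12)(31/30) = 1.0678
PET = 121.034 × 1.0678 = 129.240 mm/month

129.2 mm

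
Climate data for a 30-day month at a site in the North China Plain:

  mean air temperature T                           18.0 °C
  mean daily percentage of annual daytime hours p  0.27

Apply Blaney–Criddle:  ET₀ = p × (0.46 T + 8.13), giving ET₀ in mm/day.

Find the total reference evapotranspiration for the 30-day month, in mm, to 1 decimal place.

ET₀ = 0.27 × (0.46 × 18.0 + 8.13) = 0.27 × 16.410 = 4.4307 mm/d
Monthly total = 4.4307 × 30 = 132.921 mm

132.9 mm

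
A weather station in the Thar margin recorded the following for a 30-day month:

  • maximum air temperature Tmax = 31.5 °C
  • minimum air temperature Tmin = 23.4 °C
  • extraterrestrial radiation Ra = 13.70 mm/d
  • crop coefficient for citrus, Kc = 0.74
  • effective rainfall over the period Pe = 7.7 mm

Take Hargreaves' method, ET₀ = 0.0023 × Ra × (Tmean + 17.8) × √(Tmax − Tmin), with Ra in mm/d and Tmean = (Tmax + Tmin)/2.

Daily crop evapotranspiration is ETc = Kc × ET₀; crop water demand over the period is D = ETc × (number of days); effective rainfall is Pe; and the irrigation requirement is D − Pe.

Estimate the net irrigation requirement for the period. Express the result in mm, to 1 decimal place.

Tmean = (31.5 + 23.4)/2 = 27.45 °C
ET₀ = 0.0023 × 13.70 × (27.45 + 17.8) × √8.1 = 0.0023 × 13.70 × 45.25 × 2.8460 = 4.0579 mm/d
ETc = Kc × ET₀ = 0.74 × 4.0579 = 3.0028 mm/d
Crop demand D = ETc × 30 d = 3.0028 × 30 = 90.084 mm
D − Pe = 90.084 − 7.7 = 82.384 mm

82.4 mm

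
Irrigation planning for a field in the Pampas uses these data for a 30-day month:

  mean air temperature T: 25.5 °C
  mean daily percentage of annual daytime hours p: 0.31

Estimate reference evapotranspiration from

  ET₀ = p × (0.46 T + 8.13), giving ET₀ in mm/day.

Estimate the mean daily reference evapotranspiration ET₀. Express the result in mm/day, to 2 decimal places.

ET₀ = 0.31 × (0.46 × 25.5 + 8.13) = 0.31 × 19.860 = 6.1566 mm/d

6.16 mm/day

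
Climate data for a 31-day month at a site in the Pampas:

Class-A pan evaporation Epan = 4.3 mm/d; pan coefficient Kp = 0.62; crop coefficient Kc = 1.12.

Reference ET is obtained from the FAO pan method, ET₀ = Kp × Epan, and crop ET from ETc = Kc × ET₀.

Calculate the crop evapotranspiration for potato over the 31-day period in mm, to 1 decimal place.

92.6 mm

ET₀ = 0.62 × 4.3 = 2.6660 mm/d
ETc = Kc × ET₀ = 1.12 × 2.6660 = 2.9859 mm/d
Over 31 days: 2.9859 × 31 = 92.563 mm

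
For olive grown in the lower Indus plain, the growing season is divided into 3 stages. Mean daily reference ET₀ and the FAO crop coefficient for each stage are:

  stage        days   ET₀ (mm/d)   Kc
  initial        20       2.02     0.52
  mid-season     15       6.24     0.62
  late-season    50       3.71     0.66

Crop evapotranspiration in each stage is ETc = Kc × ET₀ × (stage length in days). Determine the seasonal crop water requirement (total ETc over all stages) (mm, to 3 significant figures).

201 mm

initial: 0.52 × 2.02 × 20 = 21.01 mm
mid-season: 0.62 × 6.24 × 15 = 58.03 mm
late-season: 0.66 × 3.71 × 50 = 122.43 mm
Seasonal total = 201.47 mm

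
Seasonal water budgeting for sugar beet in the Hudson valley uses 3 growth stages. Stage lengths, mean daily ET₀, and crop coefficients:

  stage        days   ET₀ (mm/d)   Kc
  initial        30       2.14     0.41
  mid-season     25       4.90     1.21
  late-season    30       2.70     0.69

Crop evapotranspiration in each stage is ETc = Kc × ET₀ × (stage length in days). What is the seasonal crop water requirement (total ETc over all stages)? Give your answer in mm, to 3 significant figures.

230 mm

initial: 0.41 × 2.14 × 30 = 26.32 mm
mid-season: 1.21 × 4.90 × 25 = 148.23 mm
late-season: 0.69 × 2.70 × 30 = 55.89 mm
Seasonal total = 230.44 mm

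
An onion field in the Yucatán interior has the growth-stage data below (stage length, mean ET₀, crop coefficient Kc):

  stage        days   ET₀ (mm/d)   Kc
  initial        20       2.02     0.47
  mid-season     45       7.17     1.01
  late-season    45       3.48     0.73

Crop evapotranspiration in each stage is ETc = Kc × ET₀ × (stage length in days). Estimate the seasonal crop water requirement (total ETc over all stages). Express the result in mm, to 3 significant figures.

459 mm

initial: 0.47 × 2.02 × 20 = 18.99 mm
mid-season: 1.01 × 7.17 × 45 = 325.88 mm
late-season: 0.73 × 3.48 × 45 = 114.32 mm
Seasonal total = 459.19 mm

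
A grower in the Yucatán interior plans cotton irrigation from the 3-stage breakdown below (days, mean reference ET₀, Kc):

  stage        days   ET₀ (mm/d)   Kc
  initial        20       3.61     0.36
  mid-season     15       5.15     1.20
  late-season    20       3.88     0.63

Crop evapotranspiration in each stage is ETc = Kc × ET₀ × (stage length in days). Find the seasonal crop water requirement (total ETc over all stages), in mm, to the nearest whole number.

initial: 0.36 × 3.61 × 20 = 25.99 mm
mid-season: 1.20 × 5.15 × 15 = 92.70 mm
late-season: 0.63 × 3.88 × 20 = 48.89 mm
Seasonal total = 167.58 mm

168 mm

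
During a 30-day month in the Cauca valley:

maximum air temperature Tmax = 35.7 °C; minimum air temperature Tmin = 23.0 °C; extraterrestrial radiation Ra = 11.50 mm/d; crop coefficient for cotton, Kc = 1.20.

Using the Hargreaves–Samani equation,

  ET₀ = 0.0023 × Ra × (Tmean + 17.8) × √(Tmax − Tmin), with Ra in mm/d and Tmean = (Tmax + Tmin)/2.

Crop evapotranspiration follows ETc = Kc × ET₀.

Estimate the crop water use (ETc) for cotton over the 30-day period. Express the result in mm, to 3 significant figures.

Tmean = (35.7 + 23.0)/2 = 29.35 °C
ET₀ = 0.0023 × 11.50 × (29.35 + 17.8) × √12.7 = 0.0023 × 11.50 × 47.15 × 3.5637 = 4.4444 mm/d
ETc = Kc × ET₀ = 1.20 × 4.4444 = 5.3333 mm/d
Over 30 days: 5.3333 × 30 = 159.999 mm

160 mm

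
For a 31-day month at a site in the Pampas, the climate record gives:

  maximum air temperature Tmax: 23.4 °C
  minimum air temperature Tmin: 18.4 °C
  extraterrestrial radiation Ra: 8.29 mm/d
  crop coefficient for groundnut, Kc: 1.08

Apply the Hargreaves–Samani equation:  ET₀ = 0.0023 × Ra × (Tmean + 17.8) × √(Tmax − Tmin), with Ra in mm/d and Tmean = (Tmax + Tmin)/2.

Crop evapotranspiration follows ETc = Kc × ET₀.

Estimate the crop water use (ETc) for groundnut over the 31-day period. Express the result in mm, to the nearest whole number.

55 mm

Tmean = (23.4 + 18.4)/2 = 20.90 °C
ET₀ = 0.0023 × 8.29 × (20.90 + 17.8) × √5.0 = 0.0023 × 8.29 × 38.70 × 2.2361 = 1.6500 mm/d
ETc = Kc × ET₀ = 1.08 × 1.6500 = 1.7820 mm/d
Over 31 days: 1.7820 × 31 = 55.242 mm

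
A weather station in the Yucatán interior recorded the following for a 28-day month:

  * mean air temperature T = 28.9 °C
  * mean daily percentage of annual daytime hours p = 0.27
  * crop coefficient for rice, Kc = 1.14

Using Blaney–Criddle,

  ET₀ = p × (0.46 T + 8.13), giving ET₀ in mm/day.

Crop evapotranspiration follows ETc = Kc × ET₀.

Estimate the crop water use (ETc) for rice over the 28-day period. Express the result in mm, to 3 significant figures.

185 mm

ET₀ = 0.27 × (0.46 × 28.9 + 8.13) = 0.27 × 21.424 = 5.7845 mm/d
ETc = Kc × ET₀ = 1.14 × 5.7845 = 6.5943 mm/d
Over 28 days: 6.5943 × 28 = 184.640 mm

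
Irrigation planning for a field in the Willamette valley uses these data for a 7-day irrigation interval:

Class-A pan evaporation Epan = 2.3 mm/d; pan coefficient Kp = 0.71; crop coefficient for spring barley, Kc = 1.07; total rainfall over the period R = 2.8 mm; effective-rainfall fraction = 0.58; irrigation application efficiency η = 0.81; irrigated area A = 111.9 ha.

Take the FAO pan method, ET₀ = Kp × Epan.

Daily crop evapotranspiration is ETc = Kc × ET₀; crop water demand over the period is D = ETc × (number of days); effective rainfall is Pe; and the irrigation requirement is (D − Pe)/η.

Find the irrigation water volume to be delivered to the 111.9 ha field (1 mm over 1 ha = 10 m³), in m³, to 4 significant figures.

14650 m³

ET₀ = 0.71 × 2.3 = 1.6330 mm/d
ETc = Kc × ET₀ = 1.07 × 1.6330 = 1.7473 mm/d
Crop demand D = ETc × 7 d = 1.7473 × 7 = 12.231 mm
Pe = 0.58 × 2.8 = 1.624 mm
D − Pe = 12.231 − 1.624 = 10.607 mm
Gross irrigation = 10.607 / 0.81 = 13.095 mm
Volume = 13.095 mm × 111.9 ha × 10 = 14653.3 m³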